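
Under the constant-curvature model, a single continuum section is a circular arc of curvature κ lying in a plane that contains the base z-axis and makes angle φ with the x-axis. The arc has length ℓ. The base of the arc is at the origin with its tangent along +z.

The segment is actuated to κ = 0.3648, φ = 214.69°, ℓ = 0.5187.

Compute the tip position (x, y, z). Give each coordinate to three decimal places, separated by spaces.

θ = κ·ℓ = 0.3648 × 0.5187 = 0.18922 rad
ρ = (1 − cos θ)/κ = (1 − 0.98215)/0.3648 = 0.04893
z = sin θ / κ = 0.18809/0.3648 = 0.51561
x = ρ cos φ = 0.04893 × cos(214.69°) = -0.04023
y = ρ sin φ = 0.04893 × sin(214.69°) = -0.02785

-0.040 -0.028 0.516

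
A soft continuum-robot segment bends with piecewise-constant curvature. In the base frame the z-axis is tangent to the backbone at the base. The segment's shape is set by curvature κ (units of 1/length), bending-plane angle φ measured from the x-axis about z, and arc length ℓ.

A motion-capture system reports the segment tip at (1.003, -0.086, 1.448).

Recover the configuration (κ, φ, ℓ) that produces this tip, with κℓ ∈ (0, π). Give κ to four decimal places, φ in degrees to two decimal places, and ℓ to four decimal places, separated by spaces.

ρ = √(x²+y²) = √(1.003² + -0.086²) = 1.00668
φ = atan2(y, x) mod 360° = atan2(-0.086, 1.003) = 355.0993°
|p|² = ρ² + z² = 1.00668² + 1.448² = 3.11011
κ = 2ρ / |p|² = 2×1.00668 / 3.11011 = 0.64736
θ = 2·atan2(ρ, z) = 2·atan2(1.00668, 1.448) = 1.21502 rad
ℓ = θ/κ = 1.21502/0.64736 = 1.87689

0.6474 355.10 1.8769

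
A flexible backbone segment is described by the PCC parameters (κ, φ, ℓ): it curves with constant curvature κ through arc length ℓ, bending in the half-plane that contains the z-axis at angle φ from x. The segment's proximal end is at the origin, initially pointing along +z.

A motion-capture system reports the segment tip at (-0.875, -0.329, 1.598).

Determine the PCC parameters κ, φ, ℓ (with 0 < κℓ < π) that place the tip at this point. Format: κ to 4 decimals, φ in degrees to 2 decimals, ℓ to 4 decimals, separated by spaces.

0.5455 200.61 1.9407

ρ = √(x²+y²) = √(-0.875² + -0.329²) = 0.93481
φ = atan2(y, x) mod 360° = atan2(-0.329, -0.875) = 200.6063°
|p|² = ρ² + z² = 0.93481² + 1.598² = 3.42747
κ = 2ρ / |p|² = 2×0.93481 / 3.42747 = 0.54548
θ = 2·atan2(ρ, z) = 2·atan2(0.93481, 1.598) = 1.05861 rad
ℓ = θ/κ = 1.05861/0.54548 = 1.94070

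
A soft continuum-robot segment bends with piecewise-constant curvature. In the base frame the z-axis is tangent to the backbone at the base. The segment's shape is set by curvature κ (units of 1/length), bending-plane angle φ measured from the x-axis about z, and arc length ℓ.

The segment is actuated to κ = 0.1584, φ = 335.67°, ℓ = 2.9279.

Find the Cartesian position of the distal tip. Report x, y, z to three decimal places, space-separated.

θ = κ·ℓ = 0.1584 × 2.9279 = 0.46378 rad
ρ = (1 − cos θ)/κ = (1 − 0.89437)/0.1584 = 0.66687
z = sin θ / κ = 0.44733/0.1584 = 2.82406
x = ρ cos φ = 0.66687 × cos(335.67°) = 0.60764
y = ρ sin φ = 0.66687 × sin(335.67°) = -0.27474

0.608 -0.275 2.824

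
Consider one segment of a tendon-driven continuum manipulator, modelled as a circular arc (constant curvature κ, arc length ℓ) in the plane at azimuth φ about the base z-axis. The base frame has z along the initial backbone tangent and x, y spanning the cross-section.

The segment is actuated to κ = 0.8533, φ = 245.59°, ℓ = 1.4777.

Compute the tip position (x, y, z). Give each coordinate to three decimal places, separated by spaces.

-0.337 -0.742 1.116

θ = κ·ℓ = 0.8533 × 1.4777 = 1.26092 rad
ρ = (1 − cos θ)/κ = (1 − 0.30494)/0.8533 = 0.81456
z = sin θ / κ = 0.95237/0.8533 = 1.11610
x = ρ cos φ = 0.81456 × cos(245.59°) = -0.33663
y = ρ sin φ = 0.81456 × sin(245.59°) = -0.74174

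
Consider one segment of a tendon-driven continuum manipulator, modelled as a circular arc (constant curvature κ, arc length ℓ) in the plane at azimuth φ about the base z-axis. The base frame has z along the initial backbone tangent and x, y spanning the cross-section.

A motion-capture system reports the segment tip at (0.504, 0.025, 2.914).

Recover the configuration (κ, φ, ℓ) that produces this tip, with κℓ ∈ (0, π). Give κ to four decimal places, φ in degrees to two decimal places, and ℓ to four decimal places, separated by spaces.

ρ = √(x²+y²) = √(0.504² + 0.025²) = 0.50462
φ = atan2(y, x) mod 360° = atan2(0.025, 0.504) = 2.8397°
|p|² = ρ² + z² = 0.50462² + 2.914² = 8.74604
κ = 2ρ / |p|² = 2×0.50462 / 8.74604 = 0.11539
θ = 2·atan2(ρ, z) = 2·atan2(0.50462, 2.914) = 0.34294 rad
ℓ = θ/κ = 0.34294/0.11539 = 2.97191

0.1154 2.84 2.9719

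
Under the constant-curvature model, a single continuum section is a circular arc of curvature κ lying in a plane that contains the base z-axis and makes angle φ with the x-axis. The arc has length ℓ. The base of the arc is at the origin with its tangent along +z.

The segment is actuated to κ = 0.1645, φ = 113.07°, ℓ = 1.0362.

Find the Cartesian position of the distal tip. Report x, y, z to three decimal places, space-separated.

θ = κ·ℓ = 0.1645 × 1.0362 = 0.17045 rad
ρ = (1 − cos θ)/κ = (1 − 0.98551)/0.1645 = 0.08810
z = sin θ / κ = 0.16963/0.1645 = 1.03119
x = ρ cos φ = 0.08810 × cos(113.07°) = -0.03452
y = ρ sin φ = 0.08810 × sin(113.07°) = 0.08105

-0.035 0.081 1.031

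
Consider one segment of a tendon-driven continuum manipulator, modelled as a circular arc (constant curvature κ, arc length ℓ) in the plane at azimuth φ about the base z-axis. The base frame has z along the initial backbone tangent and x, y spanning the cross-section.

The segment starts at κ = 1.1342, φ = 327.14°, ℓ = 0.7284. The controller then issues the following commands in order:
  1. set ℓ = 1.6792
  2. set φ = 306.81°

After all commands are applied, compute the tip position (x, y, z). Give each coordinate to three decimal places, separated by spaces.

initial: κ=1.1342, φ=327.14°, ℓ=0.7284
cmd 1: set ℓ=1.6792 → (κ,φ,ℓ)=(1.1342,327.14°,1.6792) → tip=(0.9832,-0.6351,0.8330)
cmd 2: set φ=306.81° → (κ,φ,ℓ)=(1.1342,306.81°,1.6792) → tip=(0.7013,-0.9371,0.8330)

0.701 -0.937 0.833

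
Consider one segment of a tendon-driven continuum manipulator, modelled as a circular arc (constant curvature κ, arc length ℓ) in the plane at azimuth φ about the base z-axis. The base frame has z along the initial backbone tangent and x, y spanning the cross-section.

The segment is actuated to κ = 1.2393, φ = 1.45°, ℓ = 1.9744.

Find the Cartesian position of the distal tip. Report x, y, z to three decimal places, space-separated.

1.426 0.036 0.517

θ = κ·ℓ = 1.2393 × 1.9744 = 2.44687 rad
ρ = (1 − cos θ)/κ = (1 − -0.76823)/1.2393 = 1.42680
z = sin θ / κ = 0.64017/1.2393 = 0.51656
x = ρ cos φ = 1.42680 × cos(1.45°) = 1.42634
y = ρ sin φ = 1.42680 × sin(1.45°) = 0.03610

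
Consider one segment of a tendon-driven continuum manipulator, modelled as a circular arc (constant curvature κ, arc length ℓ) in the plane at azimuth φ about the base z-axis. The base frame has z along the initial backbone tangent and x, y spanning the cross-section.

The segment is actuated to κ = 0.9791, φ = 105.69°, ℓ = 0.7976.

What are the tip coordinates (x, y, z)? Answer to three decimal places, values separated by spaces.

-0.080 0.285 0.719

θ = κ·ℓ = 0.9791 × 0.7976 = 0.78093 rad
ρ = (1 − cos θ)/κ = (1 − 0.71026)/0.9791 = 0.29593
z = sin θ / κ = 0.70394/0.9791 = 0.71897
x = ρ cos φ = 0.29593 × cos(105.69°) = -0.08003
y = ρ sin φ = 0.29593 × sin(105.69°) = 0.28490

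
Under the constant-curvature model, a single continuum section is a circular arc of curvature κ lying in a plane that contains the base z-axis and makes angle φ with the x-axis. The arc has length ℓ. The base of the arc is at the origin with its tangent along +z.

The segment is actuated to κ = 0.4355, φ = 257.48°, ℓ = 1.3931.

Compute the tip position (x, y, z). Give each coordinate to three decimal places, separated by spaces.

θ = κ·ℓ = 0.4355 × 1.3931 = 0.60670 rad
ρ = (1 − cos θ)/κ = (1 − 0.82154)/0.4355 = 0.40979
z = sin θ / κ = 0.57016/0.4355 = 1.30920
x = ρ cos φ = 0.40979 × cos(257.48°) = -0.08883
y = ρ sin φ = 0.40979 × sin(257.48°) = -0.40004

-0.089 -0.400 1.309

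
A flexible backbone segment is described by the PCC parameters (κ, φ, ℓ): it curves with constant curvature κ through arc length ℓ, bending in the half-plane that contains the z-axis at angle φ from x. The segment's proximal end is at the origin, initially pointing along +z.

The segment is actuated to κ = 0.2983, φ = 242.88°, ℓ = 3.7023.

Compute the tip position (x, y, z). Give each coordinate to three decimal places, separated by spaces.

-0.841 -1.642 2.994

θ = κ·ℓ = 0.2983 × 3.7023 = 1.10440 rad
ρ = (1 − cos θ)/κ = (1 − 0.44967)/0.2983 = 1.84487
z = sin θ / κ = 0.89319/0.2983 = 2.99428
x = ρ cos φ = 1.84487 × cos(242.88°) = -0.84100
y = ρ sin φ = 1.84487 × sin(242.88°) = -1.64204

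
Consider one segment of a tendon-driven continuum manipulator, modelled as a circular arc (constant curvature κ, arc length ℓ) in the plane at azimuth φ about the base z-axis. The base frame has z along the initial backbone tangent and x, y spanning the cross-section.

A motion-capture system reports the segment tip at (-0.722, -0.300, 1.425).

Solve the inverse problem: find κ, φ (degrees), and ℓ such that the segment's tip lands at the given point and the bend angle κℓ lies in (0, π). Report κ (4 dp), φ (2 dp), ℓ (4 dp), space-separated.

0.5919 202.56 1.6957

ρ = √(x²+y²) = √(-0.722² + -0.300²) = 0.78185
φ = atan2(y, x) mod 360° = atan2(-0.300, -0.722) = 202.5635°
|p|² = ρ² + z² = 0.78185² + 1.425² = 2.64191
κ = 2ρ / |p|² = 2×0.78185 / 2.64191 = 0.59188
θ = 2·atan2(ρ, z) = 2·atan2(0.78185, 1.425) = 1.00363 rad
ℓ = θ/κ = 1.00363/0.59188 = 1.69567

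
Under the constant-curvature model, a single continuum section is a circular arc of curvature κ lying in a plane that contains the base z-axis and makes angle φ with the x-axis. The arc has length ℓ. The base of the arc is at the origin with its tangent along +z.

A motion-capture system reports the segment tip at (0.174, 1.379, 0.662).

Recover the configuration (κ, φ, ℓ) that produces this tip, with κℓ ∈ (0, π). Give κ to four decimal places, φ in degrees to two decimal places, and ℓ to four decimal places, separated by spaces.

ρ = √(x²+y²) = √(0.174² + 1.379²) = 1.38993
φ = atan2(y, x) mod 360° = atan2(1.379, 0.174) = 82.8085°
|p|² = ρ² + z² = 1.38993² + 0.662² = 2.37016
κ = 2ρ / |p|² = 2×1.38993 / 2.37016 = 1.17286
θ = 2·atan2(ρ, z) = 2·atan2(1.38993, 0.662) = 2.25261 rad
ℓ = θ/κ = 2.25261/1.17286 = 1.92061

1.1729 82.81 1.9206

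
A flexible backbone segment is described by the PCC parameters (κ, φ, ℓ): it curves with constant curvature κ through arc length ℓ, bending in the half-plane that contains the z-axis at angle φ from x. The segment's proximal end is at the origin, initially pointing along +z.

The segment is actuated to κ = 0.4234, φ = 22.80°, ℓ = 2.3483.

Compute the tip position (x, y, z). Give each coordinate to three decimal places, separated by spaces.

θ = κ·ℓ = 0.4234 × 2.3483 = 0.99427 rad
ρ = (1 − cos θ)/κ = (1 − 0.54511)/0.4234 = 1.07436
z = sin θ / κ = 0.83836/0.4234 = 1.98007
x = ρ cos φ = 1.07436 × cos(22.80°) = 0.99042
y = ρ sin φ = 1.07436 × sin(22.80°) = 0.41633

0.990 0.416 1.980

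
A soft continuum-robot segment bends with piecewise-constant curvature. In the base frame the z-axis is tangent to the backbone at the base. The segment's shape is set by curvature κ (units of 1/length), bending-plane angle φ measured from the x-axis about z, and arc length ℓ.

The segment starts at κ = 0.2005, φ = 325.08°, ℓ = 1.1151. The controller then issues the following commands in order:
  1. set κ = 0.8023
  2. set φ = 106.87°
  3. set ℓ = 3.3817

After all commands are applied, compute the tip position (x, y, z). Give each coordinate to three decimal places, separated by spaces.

-0.691 2.278 0.518

initial: κ=0.2005, φ=325.08°, ℓ=1.1151
cmd 1: set κ=0.8023 → (κ,φ,ℓ)=(0.8023,325.08°,1.1151) → tip=(0.3824,-0.2670,0.9722)
cmd 2: set φ=106.87° → (κ,φ,ℓ)=(0.8023,106.87°,1.1151) → tip=(-0.1354,0.4463,0.9722)
cmd 3: set ℓ=3.3817 → (κ,φ,ℓ)=(0.8023,106.87°,3.3817) → tip=(-0.6907,2.2777,0.5178)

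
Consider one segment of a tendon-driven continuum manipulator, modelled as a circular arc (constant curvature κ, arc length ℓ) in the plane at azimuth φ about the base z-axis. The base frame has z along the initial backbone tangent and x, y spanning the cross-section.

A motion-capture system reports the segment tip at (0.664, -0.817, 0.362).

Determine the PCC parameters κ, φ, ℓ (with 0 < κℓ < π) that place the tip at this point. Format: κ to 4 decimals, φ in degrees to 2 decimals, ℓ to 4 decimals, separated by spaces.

1.6988 309.10 1.4594

ρ = √(x²+y²) = √(0.664² + -0.817²) = 1.05280
φ = atan2(y, x) mod 360° = atan2(-0.817, 0.664) = 309.1018°
|p|² = ρ² + z² = 1.05280² + 0.362² = 1.23943
κ = 2ρ / |p|² = 2×1.05280 / 1.23943 = 1.69884
θ = 2·atan2(ρ, z) = 2·atan2(1.05280, 0.362) = 2.47923 rad
ℓ = θ/κ = 2.47923/1.69884 = 1.45936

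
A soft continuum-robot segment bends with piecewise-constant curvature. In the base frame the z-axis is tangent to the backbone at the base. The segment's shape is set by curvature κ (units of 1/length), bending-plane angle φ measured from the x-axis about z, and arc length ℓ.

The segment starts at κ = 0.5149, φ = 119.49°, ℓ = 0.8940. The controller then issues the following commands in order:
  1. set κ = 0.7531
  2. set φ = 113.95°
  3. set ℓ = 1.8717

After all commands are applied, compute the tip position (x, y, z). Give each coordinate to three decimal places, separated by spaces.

-0.452 1.019 1.311

initial: κ=0.5149, φ=119.49°, ℓ=0.8940
cmd 1: set κ=0.7531 → (κ,φ,ℓ)=(0.7531,119.49°,0.8940) → tip=(-0.1426,0.2522,0.8280)
cmd 2: set φ=113.95° → (κ,φ,ℓ)=(0.7531,113.95°,0.8940) → tip=(-0.1176,0.2648,0.8280)
cmd 3: set ℓ=1.8717 → (κ,φ,ℓ)=(0.7531,113.95°,1.8717) → tip=(-0.4525,1.0187,1.3106)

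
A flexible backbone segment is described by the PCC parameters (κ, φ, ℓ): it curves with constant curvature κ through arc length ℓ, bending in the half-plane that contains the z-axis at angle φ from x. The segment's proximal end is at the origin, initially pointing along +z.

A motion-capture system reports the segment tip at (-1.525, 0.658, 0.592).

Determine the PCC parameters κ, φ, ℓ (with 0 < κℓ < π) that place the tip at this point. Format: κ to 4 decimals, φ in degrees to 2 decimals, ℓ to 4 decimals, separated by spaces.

ρ = √(x²+y²) = √(-1.525² + 0.658²) = 1.66090
φ = atan2(y, x) mod 360° = atan2(0.658, -1.525) = 156.6610°
|p|² = ρ² + z² = 1.66090² + 0.592² = 3.10905
κ = 2ρ / |p|² = 2×1.66090 / 3.10905 = 1.06843
θ = 2·atan2(ρ, z) = 2·atan2(1.66090, 0.592) = 2.45680 rad
ℓ = θ/κ = 2.45680/1.06843 = 2.29946

1.0684 156.66 2.2995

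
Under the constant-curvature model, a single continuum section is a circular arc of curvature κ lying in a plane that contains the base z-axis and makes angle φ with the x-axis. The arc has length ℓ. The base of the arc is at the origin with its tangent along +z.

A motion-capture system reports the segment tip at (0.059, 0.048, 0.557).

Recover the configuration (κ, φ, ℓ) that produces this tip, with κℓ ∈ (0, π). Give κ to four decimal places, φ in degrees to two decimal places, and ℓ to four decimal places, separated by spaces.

ρ = √(x²+y²) = √(0.059² + 0.048²) = 0.07606
φ = atan2(y, x) mod 360° = atan2(0.048, 0.059) = 39.1304°
|p|² = ρ² + z² = 0.07606² + 0.557² = 0.31603
κ = 2ρ / |p|² = 2×0.07606 / 0.31603 = 0.48134
θ = 2·atan2(ρ, z) = 2·atan2(0.07606, 0.557) = 0.27142 rad
ℓ = θ/κ = 0.27142/0.48134 = 0.56390

0.4813 39.13 0.5639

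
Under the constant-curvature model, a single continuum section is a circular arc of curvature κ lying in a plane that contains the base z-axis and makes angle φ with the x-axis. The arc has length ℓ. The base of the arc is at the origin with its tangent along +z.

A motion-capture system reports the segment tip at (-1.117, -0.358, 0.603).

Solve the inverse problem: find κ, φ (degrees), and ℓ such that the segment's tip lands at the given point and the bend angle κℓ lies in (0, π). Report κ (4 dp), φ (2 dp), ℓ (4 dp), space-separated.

ρ = √(x²+y²) = √(-1.117² + -0.358²) = 1.17297
φ = atan2(y, x) mod 360° = atan2(-0.358, -1.117) = 197.7707°
|p|² = ρ² + z² = 1.17297² + 0.603² = 1.73946
κ = 2ρ / |p|² = 2×1.17297 / 1.73946 = 1.34866
θ = 2·atan2(ρ, z) = 2·atan2(1.17297, 0.603) = 2.19190 rad
ℓ = θ/κ = 2.19190/1.34866 = 1.62524

1.3487 197.77 1.6252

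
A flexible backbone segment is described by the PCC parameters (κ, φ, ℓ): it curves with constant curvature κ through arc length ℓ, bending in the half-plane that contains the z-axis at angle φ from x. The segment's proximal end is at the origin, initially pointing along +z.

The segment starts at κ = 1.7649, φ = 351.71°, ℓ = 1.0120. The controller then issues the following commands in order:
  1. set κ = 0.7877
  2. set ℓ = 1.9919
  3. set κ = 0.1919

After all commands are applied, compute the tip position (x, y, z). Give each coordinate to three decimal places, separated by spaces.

initial: κ=1.7649, φ=351.71°, ℓ=1.0120
cmd 1: set κ=0.7877 → (κ,φ,ℓ)=(0.7877,351.71°,1.0120) → tip=(0.3785,-0.0551,0.9082)
cmd 2: set ℓ=1.9919 → (κ,φ,ℓ)=(0.7877,351.71°,1.9919) → tip=(1.2540,-0.1827,1.2695)
cmd 3: set κ=0.1919 → (κ,φ,ℓ)=(0.1919,351.71°,1.9919) → tip=(0.3722,-0.0542,1.9437)

0.372 -0.054 1.944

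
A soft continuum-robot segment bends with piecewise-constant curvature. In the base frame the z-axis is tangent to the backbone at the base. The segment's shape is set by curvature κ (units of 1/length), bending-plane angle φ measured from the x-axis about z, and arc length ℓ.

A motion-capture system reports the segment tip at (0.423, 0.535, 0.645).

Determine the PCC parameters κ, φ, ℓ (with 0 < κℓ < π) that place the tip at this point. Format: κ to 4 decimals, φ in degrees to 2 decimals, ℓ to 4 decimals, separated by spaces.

1.5480 51.67 1.0508

ρ = √(x²+y²) = √(0.423² + 0.535²) = 0.68202
φ = atan2(y, x) mod 360° = atan2(0.535, 0.423) = 51.6682°
|p|² = ρ² + z² = 0.68202² + 0.645² = 0.88118
κ = 2ρ / |p|² = 2×0.68202 / 0.88118 = 1.54798
θ = 2·atan2(ρ, z) = 2·atan2(0.68202, 0.645) = 1.62658 rad
ℓ = θ/κ = 1.62658/1.54798 = 1.05078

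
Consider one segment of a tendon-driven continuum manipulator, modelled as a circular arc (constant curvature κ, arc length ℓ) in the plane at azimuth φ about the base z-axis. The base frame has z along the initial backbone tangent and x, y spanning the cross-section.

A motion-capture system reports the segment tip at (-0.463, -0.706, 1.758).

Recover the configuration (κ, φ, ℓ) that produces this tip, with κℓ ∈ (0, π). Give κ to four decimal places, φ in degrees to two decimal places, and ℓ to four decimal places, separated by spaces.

0.4440 236.74 2.0169

ρ = √(x²+y²) = √(-0.463² + -0.706²) = 0.84428
φ = atan2(y, x) mod 360° = atan2(-0.706, -0.463) = 236.7428°
|p|² = ρ² + z² = 0.84428² + 1.758² = 3.80337
κ = 2ρ / |p|² = 2×0.84428 / 3.80337 = 0.44396
θ = 2·atan2(ρ, z) = 2·atan2(0.84428, 1.758) = 0.89544 rad
ℓ = θ/κ = 0.89544/0.44396 = 2.01693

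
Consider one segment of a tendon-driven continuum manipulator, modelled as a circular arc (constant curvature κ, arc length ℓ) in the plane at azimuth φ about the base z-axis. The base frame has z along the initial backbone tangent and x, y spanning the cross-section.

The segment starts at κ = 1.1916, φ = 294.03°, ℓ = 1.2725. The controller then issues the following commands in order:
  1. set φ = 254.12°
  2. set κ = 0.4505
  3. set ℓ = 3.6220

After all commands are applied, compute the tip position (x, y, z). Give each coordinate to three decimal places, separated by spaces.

initial: κ=1.1916, φ=294.03°, ℓ=1.2725
cmd 1: set φ=254.12° → (κ,φ,ℓ)=(1.1916,254.12°,1.2725) → tip=(-0.2171,-0.7632,0.8380)
cmd 2: set κ=0.4505 → (κ,φ,ℓ)=(0.4505,254.12°,1.2725) → tip=(-0.0971,-0.3413,1.2039)
cmd 3: set ℓ=3.6220 → (κ,φ,ℓ)=(0.4505,254.12°,3.6220) → tip=(-0.6444,-2.2650,2.2156)

-0.644 -2.265 2.216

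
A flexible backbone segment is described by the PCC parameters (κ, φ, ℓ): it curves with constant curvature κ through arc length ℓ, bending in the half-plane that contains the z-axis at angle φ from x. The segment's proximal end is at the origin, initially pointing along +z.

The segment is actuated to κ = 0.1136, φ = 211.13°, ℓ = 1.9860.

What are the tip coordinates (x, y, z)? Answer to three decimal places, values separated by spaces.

θ = κ·ℓ = 0.1136 × 1.9860 = 0.22561 rad
ρ = (1 − cos θ)/κ = (1 − 0.97466)/0.1136 = 0.22308
z = sin θ / κ = 0.22370/0.1136 = 1.96920
x = ρ cos φ = 0.22308 × cos(211.13°) = -0.19096
y = ρ sin φ = 0.22308 × sin(211.13°) = -0.11533

-0.191 -0.115 1.969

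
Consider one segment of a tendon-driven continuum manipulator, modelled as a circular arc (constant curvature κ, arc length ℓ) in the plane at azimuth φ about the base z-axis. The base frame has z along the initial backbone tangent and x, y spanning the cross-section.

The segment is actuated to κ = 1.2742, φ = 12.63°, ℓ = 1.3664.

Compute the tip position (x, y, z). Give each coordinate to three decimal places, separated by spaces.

θ = κ·ℓ = 1.2742 × 1.3664 = 1.74107 rad
ρ = (1 − cos θ)/κ = (1 − -0.16945)/1.2742 = 0.91779
z = sin θ / κ = 0.98554/1.2742 = 0.77346
x = ρ cos φ = 0.91779 × cos(12.63°) = 0.89558
y = ρ sin φ = 0.91779 × sin(12.63°) = 0.20068

0.896 0.201 0.773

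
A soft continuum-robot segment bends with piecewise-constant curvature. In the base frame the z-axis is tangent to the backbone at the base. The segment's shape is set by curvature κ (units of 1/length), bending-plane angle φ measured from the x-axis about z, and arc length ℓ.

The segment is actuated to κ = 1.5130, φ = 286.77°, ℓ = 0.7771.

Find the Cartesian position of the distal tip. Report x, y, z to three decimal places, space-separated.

θ = κ·ℓ = 1.5130 × 0.7771 = 1.17575 rad
ρ = (1 − cos θ)/κ = (1 − 0.38485)/1.5130 = 0.40658
z = sin θ / κ = 0.92298/1.5130 = 0.61003
x = ρ cos φ = 0.40658 × cos(286.77°) = 0.11731
y = ρ sin φ = 0.40658 × sin(286.77°) = -0.38929

0.117 -0.389 0.610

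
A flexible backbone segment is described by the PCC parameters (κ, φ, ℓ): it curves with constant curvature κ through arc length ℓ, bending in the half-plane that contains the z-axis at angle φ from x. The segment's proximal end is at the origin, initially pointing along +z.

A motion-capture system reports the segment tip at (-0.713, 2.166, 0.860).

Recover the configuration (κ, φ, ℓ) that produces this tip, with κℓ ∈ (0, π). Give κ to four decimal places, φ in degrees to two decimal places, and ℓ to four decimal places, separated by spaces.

0.7679 108.22 3.1521

ρ = √(x²+y²) = √(-0.713² + 2.166²) = 2.28033
φ = atan2(y, x) mod 360° = atan2(2.166, -0.713) = 108.2204°
|p|² = ρ² + z² = 2.28033² + 0.860² = 5.93952
κ = 2ρ / |p|² = 2×2.28033 / 5.93952 = 0.76785
θ = 2·atan2(ρ, z) = 2·atan2(2.28033, 0.860) = 2.42031 rad
ℓ = θ/κ = 2.42031/0.76785 = 3.15205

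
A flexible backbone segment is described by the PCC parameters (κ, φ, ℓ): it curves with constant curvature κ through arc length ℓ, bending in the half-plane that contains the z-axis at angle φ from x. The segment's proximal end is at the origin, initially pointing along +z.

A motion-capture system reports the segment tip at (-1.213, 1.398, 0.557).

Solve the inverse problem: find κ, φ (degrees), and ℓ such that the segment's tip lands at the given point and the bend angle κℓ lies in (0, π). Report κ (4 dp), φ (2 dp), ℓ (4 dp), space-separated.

0.9908 130.95 2.5806

ρ = √(x²+y²) = √(-1.213² + 1.398²) = 1.85088
φ = atan2(y, x) mod 360° = atan2(1.398, -1.213) = 130.9471°
|p|² = ρ² + z² = 1.85088² + 0.557² = 3.73602
κ = 2ρ / |p|² = 2×1.85088 / 3.73602 = 0.99083
θ = 2·atan2(ρ, z) = 2·atan2(1.85088, 0.557) = 2.55696 rad
ℓ = θ/κ = 2.55696/0.99083 = 2.58062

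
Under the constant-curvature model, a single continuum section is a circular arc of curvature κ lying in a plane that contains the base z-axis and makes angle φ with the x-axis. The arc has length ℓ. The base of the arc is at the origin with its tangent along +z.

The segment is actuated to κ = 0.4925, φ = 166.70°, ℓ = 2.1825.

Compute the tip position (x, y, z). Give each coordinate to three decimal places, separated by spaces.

θ = κ·ℓ = 0.4925 × 2.1825 = 1.07488 rad
ρ = (1 − cos θ)/κ = (1 − 0.47584)/0.4925 = 1.06429
z = sin θ / κ = 0.87953/0.4925 = 1.78586
x = ρ cos φ = 1.06429 × cos(166.70°) = -1.03575
y = ρ sin φ = 1.06429 × sin(166.70°) = 0.24484

-1.036 0.245 1.786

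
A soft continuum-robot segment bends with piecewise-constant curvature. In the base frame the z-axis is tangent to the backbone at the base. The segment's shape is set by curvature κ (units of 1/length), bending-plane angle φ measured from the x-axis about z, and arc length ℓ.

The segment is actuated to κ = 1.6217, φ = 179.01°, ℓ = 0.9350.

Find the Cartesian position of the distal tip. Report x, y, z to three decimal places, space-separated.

θ = κ·ℓ = 1.6217 × 0.9350 = 1.51629 rad
ρ = (1 − cos θ)/κ = (1 − 0.05448)/1.6217 = 0.58304
z = sin θ / κ = 0.99851/1.6217 = 0.61572
x = ρ cos φ = 0.58304 × cos(179.01°) = -0.58296
y = ρ sin φ = 0.58304 × sin(179.01°) = 0.01007

-0.583 0.010 0.616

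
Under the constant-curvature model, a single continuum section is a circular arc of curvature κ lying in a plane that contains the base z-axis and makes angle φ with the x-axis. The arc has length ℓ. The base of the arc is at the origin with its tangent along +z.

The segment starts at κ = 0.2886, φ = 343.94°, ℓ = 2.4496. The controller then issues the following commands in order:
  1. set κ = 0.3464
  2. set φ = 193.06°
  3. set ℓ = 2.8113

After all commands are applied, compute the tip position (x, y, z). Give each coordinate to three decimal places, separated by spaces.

-1.231 -0.286 2.388

initial: κ=0.2886, φ=343.94°, ℓ=2.4496
cmd 1: set κ=0.3464 → (κ,φ,ℓ)=(0.3464,343.94°,2.4496) → tip=(0.9402,-0.2707,2.1660)
cmd 2: set φ=193.06° → (κ,φ,ℓ)=(0.3464,193.06°,2.4496) → tip=(-0.9531,-0.2211,2.1660)
cmd 3: set ℓ=2.8113 → (κ,φ,ℓ)=(0.3464,193.06°,2.8113) → tip=(-1.2314,-0.2856,2.3875)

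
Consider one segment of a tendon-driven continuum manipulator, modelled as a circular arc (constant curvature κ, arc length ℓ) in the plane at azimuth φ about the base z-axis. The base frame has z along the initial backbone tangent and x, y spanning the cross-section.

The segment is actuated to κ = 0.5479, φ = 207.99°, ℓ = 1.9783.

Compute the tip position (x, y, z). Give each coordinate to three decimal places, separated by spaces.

θ = κ·ℓ = 0.5479 × 1.9783 = 1.08391 rad
ρ = (1 − cos θ)/κ = (1 − 0.46788)/0.5479 = 0.97121
z = sin θ / κ = 0.88379/0.5479 = 1.61306
x = ρ cos φ = 0.97121 × cos(207.99°) = -0.85760
y = ρ sin φ = 0.97121 × sin(207.99°) = -0.45580

-0.858 -0.456 1.613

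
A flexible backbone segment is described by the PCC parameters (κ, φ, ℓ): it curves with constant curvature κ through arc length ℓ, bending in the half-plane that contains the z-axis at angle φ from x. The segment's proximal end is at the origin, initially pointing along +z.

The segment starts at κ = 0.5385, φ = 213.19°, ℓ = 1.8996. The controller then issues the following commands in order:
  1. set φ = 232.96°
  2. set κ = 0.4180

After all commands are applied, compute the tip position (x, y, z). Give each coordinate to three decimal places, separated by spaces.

initial: κ=0.5385, φ=213.19°, ℓ=1.8996
cmd 1: set φ=232.96° → (κ,φ,ℓ)=(0.5385,232.96°,1.8996) → tip=(-0.5360,-0.7102,1.5852)
cmd 2: set κ=0.4180 → (κ,φ,ℓ)=(0.4180,232.96°,1.8996) → tip=(-0.4309,-0.5710,1.7062)

-0.431 -0.571 1.706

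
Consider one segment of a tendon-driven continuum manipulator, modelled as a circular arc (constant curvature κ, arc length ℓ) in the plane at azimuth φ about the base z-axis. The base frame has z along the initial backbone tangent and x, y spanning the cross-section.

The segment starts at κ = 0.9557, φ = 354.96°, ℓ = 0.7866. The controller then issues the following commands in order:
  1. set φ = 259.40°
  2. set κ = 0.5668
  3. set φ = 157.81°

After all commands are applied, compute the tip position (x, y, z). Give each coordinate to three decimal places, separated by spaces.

initial: κ=0.9557, φ=354.96°, ℓ=0.7866
cmd 1: set φ=259.40° → (κ,φ,ℓ)=(0.9557,259.40°,0.7866) → tip=(-0.0519,-0.2772,0.7146)
cmd 2: set κ=0.5668 → (κ,φ,ℓ)=(0.5668,259.40°,0.7866) → tip=(-0.0317,-0.1695,0.7608)
cmd 3: set φ=157.81° → (κ,φ,ℓ)=(0.5668,157.81°,0.7866) → tip=(-0.1597,0.0651,0.7608)

-0.160 0.065 0.761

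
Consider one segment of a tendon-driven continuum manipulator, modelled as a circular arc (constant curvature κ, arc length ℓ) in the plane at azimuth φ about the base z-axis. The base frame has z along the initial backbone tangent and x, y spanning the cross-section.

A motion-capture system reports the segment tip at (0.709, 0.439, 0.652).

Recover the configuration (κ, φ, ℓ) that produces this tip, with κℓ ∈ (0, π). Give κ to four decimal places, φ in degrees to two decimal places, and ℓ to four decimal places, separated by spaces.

ρ = √(x²+y²) = √(0.709² + 0.439²) = 0.83391
φ = atan2(y, x) mod 360° = atan2(0.439, 0.709) = 31.7650°
|p|² = ρ² + z² = 0.83391² + 0.652² = 1.12051
κ = 2ρ / |p|² = 2×0.83391 / 1.12051 = 1.48845
θ = 2·atan2(ρ, z) = 2·atan2(0.83391, 0.652) = 1.81443 rad
ℓ = θ/κ = 1.81443/1.48845 = 1.21901

1.4884 31.77 1.2190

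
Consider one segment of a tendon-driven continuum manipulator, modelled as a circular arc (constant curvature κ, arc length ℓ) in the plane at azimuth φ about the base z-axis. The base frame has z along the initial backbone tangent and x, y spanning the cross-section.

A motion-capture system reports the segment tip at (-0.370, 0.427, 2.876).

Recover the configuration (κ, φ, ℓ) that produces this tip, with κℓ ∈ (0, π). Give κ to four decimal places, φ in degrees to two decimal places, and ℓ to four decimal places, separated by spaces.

ρ = √(x²+y²) = √(-0.370² + 0.427²) = 0.56500
φ = atan2(y, x) mod 360° = atan2(0.427, -0.370) = 130.9093°
|p|² = ρ² + z² = 0.56500² + 2.876² = 8.59061
κ = 2ρ / |p|² = 2×0.56500 / 8.59061 = 0.13154
θ = 2·atan2(ρ, z) = 2·atan2(0.56500, 2.876) = 0.38797 rad
ℓ = θ/κ = 0.38797/0.13154 = 2.94944

0.1315 130.91 2.9494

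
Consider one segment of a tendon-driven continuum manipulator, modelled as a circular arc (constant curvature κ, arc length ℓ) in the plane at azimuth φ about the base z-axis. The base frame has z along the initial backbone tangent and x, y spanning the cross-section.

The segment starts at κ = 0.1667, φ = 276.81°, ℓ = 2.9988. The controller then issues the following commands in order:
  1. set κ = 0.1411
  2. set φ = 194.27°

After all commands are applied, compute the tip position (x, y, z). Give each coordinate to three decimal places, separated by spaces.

-0.606 -0.154 2.910

initial: κ=0.1667, φ=276.81°, ℓ=2.9988
cmd 1: set κ=0.1411 → (κ,φ,ℓ)=(0.1411,276.81°,2.9988) → tip=(0.0741,-0.6206,2.9101)
cmd 2: set φ=194.27° → (κ,φ,ℓ)=(0.1411,194.27°,2.9988) → tip=(-0.6057,-0.1541,2.9101)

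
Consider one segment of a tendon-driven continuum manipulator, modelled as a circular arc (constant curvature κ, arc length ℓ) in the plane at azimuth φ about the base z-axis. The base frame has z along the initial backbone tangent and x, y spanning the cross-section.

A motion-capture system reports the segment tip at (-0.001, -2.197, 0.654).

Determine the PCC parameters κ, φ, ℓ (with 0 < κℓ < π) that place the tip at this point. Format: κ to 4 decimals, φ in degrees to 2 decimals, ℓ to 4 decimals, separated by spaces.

0.8362 269.97 3.0649

ρ = √(x²+y²) = √(-0.001² + -2.197²) = 2.19700
φ = atan2(y, x) mod 360° = atan2(-2.197, -0.001) = 269.9739°
|p|² = ρ² + z² = 2.19700² + 0.654² = 5.25453
κ = 2ρ / |p|² = 2×2.19700 / 5.25453 = 0.83623
θ = 2·atan2(ρ, z) = 2·atan2(2.19700, 0.654) = 2.56294 rad
ℓ = θ/κ = 2.56294/0.83623 = 3.06487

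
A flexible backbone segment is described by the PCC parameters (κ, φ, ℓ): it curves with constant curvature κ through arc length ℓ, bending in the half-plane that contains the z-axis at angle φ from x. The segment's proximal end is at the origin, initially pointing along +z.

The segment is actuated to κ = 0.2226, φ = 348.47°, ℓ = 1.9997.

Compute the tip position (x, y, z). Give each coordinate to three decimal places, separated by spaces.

θ = κ·ℓ = 0.2226 × 1.9997 = 0.44513 rad
ρ = (1 − cos θ)/κ = (1 − 0.90255)/0.2226 = 0.43777
z = sin θ / κ = 0.43058/0.2226 = 1.93431
x = ρ cos φ = 0.43777 × cos(348.47°) = 0.42893
y = ρ sin φ = 0.43777 × sin(348.47°) = -0.08750

0.429 -0.088 1.934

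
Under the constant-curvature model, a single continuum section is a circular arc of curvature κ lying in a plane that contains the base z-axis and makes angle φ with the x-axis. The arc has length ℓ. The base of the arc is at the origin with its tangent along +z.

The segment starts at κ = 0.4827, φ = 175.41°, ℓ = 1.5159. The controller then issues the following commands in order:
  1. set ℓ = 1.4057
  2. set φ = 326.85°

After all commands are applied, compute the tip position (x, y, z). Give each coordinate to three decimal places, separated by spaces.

0.384 -0.251 1.300

initial: κ=0.4827, φ=175.41°, ℓ=1.5159
cmd 1: set ℓ=1.4057 → (κ,φ,ℓ)=(0.4827,175.41°,1.4057) → tip=(-0.4574,0.0367,1.3003)
cmd 2: set φ=326.85° → (κ,φ,ℓ)=(0.4827,326.85°,1.4057) → tip=(0.3842,-0.2509,1.3003)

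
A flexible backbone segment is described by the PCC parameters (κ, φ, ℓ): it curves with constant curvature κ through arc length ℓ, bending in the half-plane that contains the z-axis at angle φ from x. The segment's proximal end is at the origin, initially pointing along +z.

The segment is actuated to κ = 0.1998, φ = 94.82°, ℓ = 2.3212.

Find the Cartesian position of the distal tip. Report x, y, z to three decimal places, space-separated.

-0.044 0.527 2.239

θ = κ·ℓ = 0.1998 × 2.3212 = 0.46378 rad
ρ = (1 − cos θ)/κ = (1 − 0.89437)/0.1998 = 0.52868
z = sin θ / κ = 0.44733/0.1998 = 2.23888
x = ρ cos φ = 0.52868 × cos(94.82°) = -0.04442
y = ρ sin φ = 0.52868 × sin(94.82°) = 0.52681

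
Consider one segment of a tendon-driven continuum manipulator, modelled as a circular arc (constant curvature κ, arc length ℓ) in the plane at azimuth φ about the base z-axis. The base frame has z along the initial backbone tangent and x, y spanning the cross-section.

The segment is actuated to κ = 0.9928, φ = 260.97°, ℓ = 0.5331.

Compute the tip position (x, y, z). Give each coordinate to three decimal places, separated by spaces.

θ = κ·ℓ = 0.9928 × 0.5331 = 0.52926 rad
ρ = (1 − cos θ)/κ = (1 − 0.86318)/0.9928 = 0.13781
z = sin θ / κ = 0.50490/0.9928 = 0.50856
x = ρ cos φ = 0.13781 × cos(260.97°) = -0.02163
y = ρ sin φ = 0.13781 × sin(260.97°) = -0.13610

-0.022 -0.136 0.509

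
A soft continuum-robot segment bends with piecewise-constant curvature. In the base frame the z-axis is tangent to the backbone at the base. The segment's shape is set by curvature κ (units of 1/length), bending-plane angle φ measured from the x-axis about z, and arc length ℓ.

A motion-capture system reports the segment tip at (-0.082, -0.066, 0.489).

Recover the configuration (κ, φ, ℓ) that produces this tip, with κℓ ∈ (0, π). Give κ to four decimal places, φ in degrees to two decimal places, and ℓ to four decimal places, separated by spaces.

0.8414 218.83 0.5040

ρ = √(x²+y²) = √(-0.082² + -0.066²) = 0.10526
φ = atan2(y, x) mod 360° = atan2(-0.066, -0.082) = 218.8298°
|p|² = ρ² + z² = 0.10526² + 0.489² = 0.25020
κ = 2ρ / |p|² = 2×0.10526 / 0.25020 = 0.84142
θ = 2·atan2(ρ, z) = 2·atan2(0.10526, 0.489) = 0.42405 rad
ℓ = θ/κ = 0.42405/0.84142 = 0.50397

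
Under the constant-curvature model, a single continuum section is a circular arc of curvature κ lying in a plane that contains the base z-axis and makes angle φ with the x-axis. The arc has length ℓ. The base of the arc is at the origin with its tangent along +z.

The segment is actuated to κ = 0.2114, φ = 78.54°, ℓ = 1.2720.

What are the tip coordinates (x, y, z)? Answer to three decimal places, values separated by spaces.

0.034 0.167 1.257

θ = κ·ℓ = 0.2114 × 1.2720 = 0.26890 rad
ρ = (1 − cos θ)/κ = (1 − 0.96406)/0.2114 = 0.16999
z = sin θ / κ = 0.26567/0.2114 = 1.25673
x = ρ cos φ = 0.16999 × cos(78.54°) = 0.03377
y = ρ sin φ = 0.16999 × sin(78.54°) = 0.16660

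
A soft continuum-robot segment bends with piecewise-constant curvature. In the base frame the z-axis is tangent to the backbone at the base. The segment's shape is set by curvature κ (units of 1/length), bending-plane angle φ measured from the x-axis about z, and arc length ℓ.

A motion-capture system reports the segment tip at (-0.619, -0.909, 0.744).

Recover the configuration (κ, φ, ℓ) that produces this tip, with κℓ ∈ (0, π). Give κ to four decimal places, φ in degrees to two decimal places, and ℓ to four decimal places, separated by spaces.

1.2476 235.75 1.5646

ρ = √(x²+y²) = √(-0.619² + -0.909²) = 1.09975
φ = atan2(y, x) mod 360° = atan2(-0.909, -0.619) = 235.7464°
|p|² = ρ² + z² = 1.09975² + 0.744² = 1.76298
κ = 2ρ / |p|² = 2×1.09975 / 1.76298 = 1.24760
θ = 2·atan2(ρ, z) = 2·atan2(1.09975, 0.744) = 1.95201 rad
ℓ = θ/κ = 1.95201/1.24760 = 1.56461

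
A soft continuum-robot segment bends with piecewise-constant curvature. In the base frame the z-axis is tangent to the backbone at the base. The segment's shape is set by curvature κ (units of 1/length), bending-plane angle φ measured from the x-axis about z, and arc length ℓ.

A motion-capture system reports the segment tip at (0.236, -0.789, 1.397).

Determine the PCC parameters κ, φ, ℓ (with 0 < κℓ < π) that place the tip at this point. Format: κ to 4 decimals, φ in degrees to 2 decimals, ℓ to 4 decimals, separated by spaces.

0.6263 286.65 1.7010

ρ = √(x²+y²) = √(0.236² + -0.789²) = 0.82354
φ = atan2(y, x) mod 360° = atan2(-0.789, 0.236) = 286.6526°
|p|² = ρ² + z² = 0.82354² + 1.397² = 2.62983
κ = 2ρ / |p|² = 2×0.82354 / 2.62983 = 0.62631
θ = 2·atan2(ρ, z) = 2·atan2(0.82354, 1.397) = 1.06533 rad
ℓ = θ/κ = 1.06533/0.62631 = 1.70098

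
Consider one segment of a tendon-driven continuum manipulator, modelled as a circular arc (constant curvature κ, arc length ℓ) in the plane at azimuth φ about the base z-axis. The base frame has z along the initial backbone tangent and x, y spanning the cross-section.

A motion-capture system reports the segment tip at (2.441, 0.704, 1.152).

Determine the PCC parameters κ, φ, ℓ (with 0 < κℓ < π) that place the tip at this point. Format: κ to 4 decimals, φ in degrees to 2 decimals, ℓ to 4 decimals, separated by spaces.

0.6530 16.09 3.5072

ρ = √(x²+y²) = √(2.441² + 0.704²) = 2.54049
φ = atan2(y, x) mod 360° = atan2(0.704, 2.441) = 16.0879°
|p|² = ρ² + z² = 2.54049² + 1.152² = 7.78120
κ = 2ρ / |p|² = 2×2.54049 / 7.78120 = 0.65298
θ = 2·atan2(ρ, z) = 2·atan2(2.54049, 1.152) = 2.29014 rad
ℓ = θ/κ = 2.29014/0.65298 = 3.50721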